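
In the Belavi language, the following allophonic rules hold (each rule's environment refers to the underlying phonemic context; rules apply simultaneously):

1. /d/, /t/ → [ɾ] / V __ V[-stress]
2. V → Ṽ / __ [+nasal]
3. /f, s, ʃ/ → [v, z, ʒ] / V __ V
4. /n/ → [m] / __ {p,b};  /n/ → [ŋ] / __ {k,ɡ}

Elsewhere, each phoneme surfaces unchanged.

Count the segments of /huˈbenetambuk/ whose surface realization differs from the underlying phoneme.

Segments that undergo a rule: /e/ → [ẽ] (rule 2); /t/ → [ɾ] (rule 1); /a/ → [ã] (rule 2).
All other segments surface unchanged.

3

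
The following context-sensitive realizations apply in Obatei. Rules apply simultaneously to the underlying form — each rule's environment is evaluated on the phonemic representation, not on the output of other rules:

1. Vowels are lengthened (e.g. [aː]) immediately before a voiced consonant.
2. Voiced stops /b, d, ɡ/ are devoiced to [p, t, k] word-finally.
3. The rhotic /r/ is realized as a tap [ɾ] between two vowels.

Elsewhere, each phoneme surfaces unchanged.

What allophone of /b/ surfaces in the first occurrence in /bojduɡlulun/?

/b/ (word-initial) is in the target of rule 2 but the environment (word-finally) is not met → [b].

[b]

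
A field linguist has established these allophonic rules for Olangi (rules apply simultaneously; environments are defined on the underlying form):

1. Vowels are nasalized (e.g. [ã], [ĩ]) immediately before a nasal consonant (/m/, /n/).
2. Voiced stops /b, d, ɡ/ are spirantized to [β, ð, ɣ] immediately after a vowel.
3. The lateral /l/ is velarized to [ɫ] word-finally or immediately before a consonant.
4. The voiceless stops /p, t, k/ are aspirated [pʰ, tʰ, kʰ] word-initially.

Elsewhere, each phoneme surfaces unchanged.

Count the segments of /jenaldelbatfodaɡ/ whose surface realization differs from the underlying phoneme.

Segments that undergo a rule: /e/ → [ẽ] (rule 1); /l/ → [ɫ] (rule 3); /l/ → [ɫ] (rule 3); /d/ → [ð] (rule 2); /ɡ/ → [ɣ] (rule 2).
All other segments surface unchanged.

5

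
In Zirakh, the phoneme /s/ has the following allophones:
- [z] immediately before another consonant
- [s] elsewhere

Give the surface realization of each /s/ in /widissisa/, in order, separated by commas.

Occurrence 1 (position 5): immediately before another consonant → [z].
Occurrence 2 (position 6): no conditioning environment matches → elsewhere allophone [s].
Occurrence 3 (position 8): no conditioning environment matches → elsewhere allophone [s].

[z], [s], [s]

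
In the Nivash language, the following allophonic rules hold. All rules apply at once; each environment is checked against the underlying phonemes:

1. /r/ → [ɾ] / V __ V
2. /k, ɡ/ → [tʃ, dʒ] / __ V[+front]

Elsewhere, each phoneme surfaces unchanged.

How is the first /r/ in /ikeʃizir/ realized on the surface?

[r]

/r/ — word-final; rule 1 does not apply here → [r].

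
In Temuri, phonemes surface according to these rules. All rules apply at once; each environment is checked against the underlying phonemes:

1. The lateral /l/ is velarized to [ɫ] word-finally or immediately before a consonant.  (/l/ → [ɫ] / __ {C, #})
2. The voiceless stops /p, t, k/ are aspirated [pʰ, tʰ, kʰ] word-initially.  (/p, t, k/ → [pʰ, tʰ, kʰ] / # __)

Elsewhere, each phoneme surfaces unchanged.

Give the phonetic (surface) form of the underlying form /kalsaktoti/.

[kʰaɫsaktoti]

/k/ meets the environment for rule 2 (word-initially) → [kʰ].
/l/ — between /a/ and /s/, word-finally or immediately before a consonant — surfaces as [ɫ] (rule 1).
/k/ (between /a/ and /t/) is in the target of rule 2 but the environment (word-initially) is not met → [k].
/t/ — between /k/ and /o/; rule 2 does not apply here → [t].
/t/ (between /o/ and /i/) is in the target of rule 2 but the environment (word-initially) is not met → [t].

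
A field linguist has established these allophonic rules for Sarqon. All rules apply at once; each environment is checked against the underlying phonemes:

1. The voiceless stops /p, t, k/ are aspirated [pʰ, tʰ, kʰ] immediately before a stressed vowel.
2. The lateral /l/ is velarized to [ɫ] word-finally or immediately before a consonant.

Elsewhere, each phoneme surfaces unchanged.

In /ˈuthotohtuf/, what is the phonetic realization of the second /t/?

[t]

/t/ (between /o/ and /o/) is in the target of rule 1 but the environment (immediately before a stressed vowel) is not met → [t].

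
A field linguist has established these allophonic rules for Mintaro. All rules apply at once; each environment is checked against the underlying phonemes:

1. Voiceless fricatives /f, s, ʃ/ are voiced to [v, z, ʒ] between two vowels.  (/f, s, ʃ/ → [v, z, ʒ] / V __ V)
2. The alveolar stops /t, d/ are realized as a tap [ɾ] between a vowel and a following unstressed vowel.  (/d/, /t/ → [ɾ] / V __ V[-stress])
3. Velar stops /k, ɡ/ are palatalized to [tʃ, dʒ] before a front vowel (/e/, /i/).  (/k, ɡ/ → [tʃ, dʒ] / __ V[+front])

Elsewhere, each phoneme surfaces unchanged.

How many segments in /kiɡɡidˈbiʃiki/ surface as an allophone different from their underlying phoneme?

4

Segments that undergo a rule: /k/ → [tʃ] (rule 3); /ɡ/ → [dʒ] (rule 3); /ʃ/ → [ʒ] (rule 1); /k/ → [tʃ] (rule 3).
All other segments surface unchanged.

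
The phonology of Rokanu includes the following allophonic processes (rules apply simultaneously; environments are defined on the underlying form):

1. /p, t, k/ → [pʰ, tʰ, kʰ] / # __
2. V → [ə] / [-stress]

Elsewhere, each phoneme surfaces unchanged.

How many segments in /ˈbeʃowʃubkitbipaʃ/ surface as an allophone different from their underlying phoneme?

Segments that undergo a rule: /o/ → [ə] (rule 2); /u/ → [ə] (rule 2); /i/ → [ə] (rule 2); /i/ → [ə] (rule 2); /a/ → [ə] (rule 2).
All other segments surface unchanged.

5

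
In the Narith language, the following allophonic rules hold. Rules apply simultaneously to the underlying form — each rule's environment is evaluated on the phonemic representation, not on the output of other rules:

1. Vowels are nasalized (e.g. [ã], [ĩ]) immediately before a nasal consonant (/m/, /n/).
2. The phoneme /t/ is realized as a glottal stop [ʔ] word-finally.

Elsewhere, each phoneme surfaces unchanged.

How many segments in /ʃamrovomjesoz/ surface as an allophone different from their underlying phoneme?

Segments that undergo a rule: /a/ → [ã] (rule 1); /o/ → [õ] (rule 1).
All other segments surface unchanged.

2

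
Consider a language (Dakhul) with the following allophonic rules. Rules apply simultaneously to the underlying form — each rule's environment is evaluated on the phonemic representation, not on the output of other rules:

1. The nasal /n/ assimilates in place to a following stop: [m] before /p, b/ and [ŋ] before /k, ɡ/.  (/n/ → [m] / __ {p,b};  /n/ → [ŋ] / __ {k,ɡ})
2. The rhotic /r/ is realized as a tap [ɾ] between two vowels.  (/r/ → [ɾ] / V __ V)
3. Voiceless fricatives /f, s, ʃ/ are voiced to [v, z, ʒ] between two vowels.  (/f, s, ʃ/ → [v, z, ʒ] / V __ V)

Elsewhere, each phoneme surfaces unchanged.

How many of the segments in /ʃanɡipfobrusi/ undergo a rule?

2

Segments that undergo a rule: /n/ → [ŋ] (rule 1); /s/ → [z] (rule 3).
All other segments surface unchanged.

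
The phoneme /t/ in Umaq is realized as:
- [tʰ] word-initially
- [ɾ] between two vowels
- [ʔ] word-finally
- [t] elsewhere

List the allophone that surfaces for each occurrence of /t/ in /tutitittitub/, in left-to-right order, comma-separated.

[tʰ], [ɾ], [ɾ], [t], [t], [ɾ]

Occurrence 1 (position 1): word-initially → [tʰ].
Occurrence 2 (position 3): between two vowels → [ɾ].
Occurrence 3 (position 5): between two vowels → [ɾ].
Occurrence 4 (position 7): no conditioning environment matches → elsewhere allophone [t].
Occurrence 5 (position 8): no conditioning environment matches → elsewhere allophone [t].
Occurrence 6 (position 10): between two vowels → [ɾ].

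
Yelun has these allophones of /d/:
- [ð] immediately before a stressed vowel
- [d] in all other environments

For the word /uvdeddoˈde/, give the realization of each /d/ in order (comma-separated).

Occurrence 1 (position 3): no conditioning environment matches → elsewhere allophone [d].
Occurrence 2 (position 5): no conditioning environment matches → elsewhere allophone [d].
Occurrence 3 (position 6): no conditioning environment matches → elsewhere allophone [d].
Occurrence 4 (position 8): immediately before a stressed vowel → [ð].

[d], [d], [d], [ð]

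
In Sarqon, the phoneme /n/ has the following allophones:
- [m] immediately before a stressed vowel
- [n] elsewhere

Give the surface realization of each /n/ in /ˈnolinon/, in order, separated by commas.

[m], [n], [n]

Occurrence 1 (position 1): immediately before a stressed vowel → [m].
Occurrence 2 (position 5): no conditioning environment matches → elsewhere allophone [n].
Occurrence 3 (position 7): no conditioning environment matches → elsewhere allophone [n].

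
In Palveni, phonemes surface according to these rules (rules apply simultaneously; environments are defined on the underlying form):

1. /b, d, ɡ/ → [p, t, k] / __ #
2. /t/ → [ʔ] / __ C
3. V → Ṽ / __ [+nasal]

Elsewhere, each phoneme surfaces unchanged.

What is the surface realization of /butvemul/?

/b/ — word-initial; rule 1 does not apply here → [b].
/u/ (between /b/ and /t/) fails the environment for rule 3, so it stays [u].
/t/ (between /u/ and /v/): immediately before a consonant, so rule 2 applies → [ʔ].
/v/ (between /t/ and /e/): no rule targets it → [v].
/e/ — between /v/ and /m/, before a nasal consonant — surfaces as [ẽ] (rule 3).
/m/ (between /e/ and /u/) is unaffected → [m].
/u/ (between /m/ and /l/) is in the target of rule 3 but the environment (before a nasal consonant) is not met → [u].
/l/ (word-final) is unaffected → [l].

[buʔvẽmul]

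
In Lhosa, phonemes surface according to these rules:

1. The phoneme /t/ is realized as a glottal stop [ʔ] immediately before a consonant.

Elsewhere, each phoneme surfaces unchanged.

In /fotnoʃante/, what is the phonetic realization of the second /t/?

/t/ (between /n/ and /e/): rule 1 targets it, but not immediately before a consonant → unchanged [t].

[t]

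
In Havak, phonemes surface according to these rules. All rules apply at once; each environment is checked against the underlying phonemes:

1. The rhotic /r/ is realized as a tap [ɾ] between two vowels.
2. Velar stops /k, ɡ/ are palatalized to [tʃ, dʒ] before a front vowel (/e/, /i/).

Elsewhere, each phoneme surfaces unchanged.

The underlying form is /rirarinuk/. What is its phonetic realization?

[riɾaɾinuk]

/r/ (word-initial) fails the environment for rule 1, so it stays [r].
/r/ meets the environment for rule 1 (between two vowels) → [ɾ].
/r/ (between /a/ and /i/) occurs between two vowels → [ɾ] by rule 1.
/k/ (word-final) fails the environment for rule 2, so it stays [k].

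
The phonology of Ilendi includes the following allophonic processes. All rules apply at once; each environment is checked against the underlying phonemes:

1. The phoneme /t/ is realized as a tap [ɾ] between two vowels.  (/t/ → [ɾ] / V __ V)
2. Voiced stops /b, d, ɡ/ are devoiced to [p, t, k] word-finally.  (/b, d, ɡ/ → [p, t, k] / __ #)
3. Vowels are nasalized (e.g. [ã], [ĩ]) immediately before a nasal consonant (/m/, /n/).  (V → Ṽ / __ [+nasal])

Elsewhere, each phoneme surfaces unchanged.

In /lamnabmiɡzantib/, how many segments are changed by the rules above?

Segments that undergo a rule: /a/ → [ã] (rule 3); /a/ → [ã] (rule 3); /b/ → [p] (rule 2).
All other segments surface unchanged.

3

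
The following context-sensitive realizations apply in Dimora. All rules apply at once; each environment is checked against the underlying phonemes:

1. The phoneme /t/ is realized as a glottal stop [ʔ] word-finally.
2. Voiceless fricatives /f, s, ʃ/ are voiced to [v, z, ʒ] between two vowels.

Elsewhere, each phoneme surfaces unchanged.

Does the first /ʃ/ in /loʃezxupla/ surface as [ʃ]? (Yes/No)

/ʃ/ (between /o/ and /e/): between two vowels, so rule 2 applies → [ʒ].
The actual realization is [ʒ], not [ʃ].

No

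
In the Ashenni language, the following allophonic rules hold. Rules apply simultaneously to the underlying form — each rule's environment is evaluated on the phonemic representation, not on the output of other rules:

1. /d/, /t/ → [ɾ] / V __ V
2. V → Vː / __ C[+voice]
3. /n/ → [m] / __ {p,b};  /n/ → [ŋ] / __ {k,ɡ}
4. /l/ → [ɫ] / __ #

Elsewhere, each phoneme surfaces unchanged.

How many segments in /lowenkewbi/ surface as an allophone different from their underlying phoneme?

4

Segments that undergo a rule: /o/ → [oː] (rule 2); /e/ → [eː] (rule 2); /n/ → [ŋ] (rule 3); /e/ → [eː] (rule 2).
All other segments surface unchanged.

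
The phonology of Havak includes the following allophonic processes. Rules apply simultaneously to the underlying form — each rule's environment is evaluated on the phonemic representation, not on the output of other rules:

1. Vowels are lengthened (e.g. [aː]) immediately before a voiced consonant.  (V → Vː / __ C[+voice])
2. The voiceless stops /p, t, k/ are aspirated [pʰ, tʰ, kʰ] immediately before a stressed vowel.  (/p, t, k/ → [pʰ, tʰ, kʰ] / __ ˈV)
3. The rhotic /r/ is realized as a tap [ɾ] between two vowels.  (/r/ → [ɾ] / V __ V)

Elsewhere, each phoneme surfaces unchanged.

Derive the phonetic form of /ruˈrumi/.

[ruːˈɾuːmi]

/r/ (word-initial): rule 3 targets it, but not between two vowels → unchanged [r].
Rule 1 applies to /u/ (between /r/ and /r/: before a voiced consonant) → [uː].
/r/ meets the environment for rule 3 (between two vowels) → [ɾ].
/u/ (between /r/ and /m/) occurs before a voiced consonant → [uː] by rule 1.
/m/ stays [m].
/i/ (word-final): rule 1 targets it, but not before a voiced consonant → unchanged [i].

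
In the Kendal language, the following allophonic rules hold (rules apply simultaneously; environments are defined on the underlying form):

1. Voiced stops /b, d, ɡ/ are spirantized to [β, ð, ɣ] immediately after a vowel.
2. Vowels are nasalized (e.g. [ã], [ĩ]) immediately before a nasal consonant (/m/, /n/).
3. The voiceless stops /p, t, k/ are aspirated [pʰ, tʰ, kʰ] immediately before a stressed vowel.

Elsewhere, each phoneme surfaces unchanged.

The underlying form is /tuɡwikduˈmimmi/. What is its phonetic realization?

[tuɣwikdũˈmĩmmi]

/t/ (word-initial): rule 3 targets it, but not immediately before a stressed vowel → unchanged [t].
/u/ (between /t/ and /ɡ/) fails the environment for rule 2, so it stays [u].
/ɡ/ meets the environment for rule 1 (immediately after a vowel) → [ɣ].
/i/ (between /w/ and /k/) is in the target of rule 2 but the environment (before a nasal consonant) is not met → [i].
/k/ (between /i/ and /d/): rule 3 targets it, but not immediately before a stressed vowel → unchanged [k].
/d/ (between /k/ and /u/): rule 1 targets it, but not immediately after a vowel → unchanged [d].
/u/ — between /d/ and /m/, before a nasal consonant — surfaces as [ũ] (rule 2).
/i/ (between /m/ and /m/) occurs before a nasal consonant → [ĩ] by rule 2.
/i/ (word-final) is in the target of rule 2 but the environment (before a nasal consonant) is not met → [i].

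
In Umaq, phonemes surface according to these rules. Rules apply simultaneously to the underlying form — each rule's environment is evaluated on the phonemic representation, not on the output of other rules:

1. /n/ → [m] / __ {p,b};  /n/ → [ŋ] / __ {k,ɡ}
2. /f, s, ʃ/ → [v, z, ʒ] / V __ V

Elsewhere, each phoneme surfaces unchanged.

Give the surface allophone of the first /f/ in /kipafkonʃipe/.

/f/ (between /a/ and /k/): rule 2 targets it, but not between two vowels → unchanged [f].

[f]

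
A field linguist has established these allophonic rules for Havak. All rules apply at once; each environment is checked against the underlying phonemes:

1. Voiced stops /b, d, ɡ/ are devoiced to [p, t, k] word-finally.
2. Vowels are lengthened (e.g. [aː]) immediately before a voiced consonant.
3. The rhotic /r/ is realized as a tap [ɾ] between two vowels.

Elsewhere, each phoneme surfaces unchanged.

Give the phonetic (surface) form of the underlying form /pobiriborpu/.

[poːbiːɾiːboːrpu]

/p/ — not in any rule's target class → [p].
Rule 2 applies to /o/ (between /p/ and /b/: before a voiced consonant) → [oː].
/b/ — between /o/ and /i/; rule 1 does not apply here → [b].
/i/ (between /b/ and /r/) occurs before a voiced consonant → [iː] by rule 2.
Rule 3 applies to /r/ (between /i/ and /i/: between two vowels) → [ɾ].
/i/ — between /r/ and /b/, before a voiced consonant — surfaces as [iː] (rule 2).
/b/ (between /i/ and /o/) is in the target of rule 1 but the environment (word-finally) is not met → [b].
/o/ meets the environment for rule 2 (before a voiced consonant) → [oː].
/r/ (between /o/ and /p/) fails the environment for rule 3, so it stays [r].
/p/ (between /r/ and /u/) is unaffected → [p].
/u/ (word-final): rule 2 targets it, but not before a voiced consonant → unchanged [u].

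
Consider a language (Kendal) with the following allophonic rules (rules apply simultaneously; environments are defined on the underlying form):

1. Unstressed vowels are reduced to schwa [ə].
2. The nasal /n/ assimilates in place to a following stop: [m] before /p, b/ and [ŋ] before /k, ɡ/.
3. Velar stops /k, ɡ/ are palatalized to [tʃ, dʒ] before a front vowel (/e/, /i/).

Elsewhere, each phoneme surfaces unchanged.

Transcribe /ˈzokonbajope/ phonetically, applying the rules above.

[ˈzokəmbəjəpə]

/z/ stays [z].
/o/ (between /z/ and /k/) is in the target of rule 1 but the environment (in an unstressed syllable) is not met → [o].
/k/ (between /o/ and /o/) is in the target of rule 3 but the environment (before a front vowel) is not met → [k].
/o/ — between /k/ and /n/, in an unstressed syllable — surfaces as [ə] (rule 1).
Rule 2 applies to /n/ (between /o/ and /b/: before a labial or velar stop) → [m].
/b/ (between /n/ and /a/): no rule targets it → [b].
Rule 1 applies to /a/ (between /b/ and /j/: in an unstressed syllable) → [ə].
/j/ (between /a/ and /o/) is unaffected → [j].
/o/ meets the environment for rule 1 (in an unstressed syllable) → [ə].
/p/ stays [p].
/e/ meets the environment for rule 1 (in an unstressed syllable) → [ə].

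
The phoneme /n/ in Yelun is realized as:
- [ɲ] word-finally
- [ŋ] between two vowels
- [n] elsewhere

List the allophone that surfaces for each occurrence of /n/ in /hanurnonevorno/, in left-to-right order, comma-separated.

Occurrence 1 (position 3): between two vowels → [ŋ].
Occurrence 2 (position 6): no conditioning environment matches → elsewhere allophone [n].
Occurrence 3 (position 8): between two vowels → [ŋ].
Occurrence 4 (position 13): no conditioning environment matches → elsewhere allophone [n].

[ŋ], [n], [ŋ], [n]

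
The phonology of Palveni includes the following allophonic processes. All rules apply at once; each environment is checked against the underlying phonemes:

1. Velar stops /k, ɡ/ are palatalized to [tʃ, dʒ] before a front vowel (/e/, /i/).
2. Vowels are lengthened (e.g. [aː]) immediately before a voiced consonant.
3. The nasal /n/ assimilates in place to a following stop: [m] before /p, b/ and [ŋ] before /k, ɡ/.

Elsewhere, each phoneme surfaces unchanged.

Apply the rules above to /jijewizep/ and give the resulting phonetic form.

/j/ (word-initial): no rule targets it → [j].
Rule 2 applies to /i/ (between /j/ and /j/: before a voiced consonant) → [iː].
/j/ (between /i/ and /e/): no rule targets it → [j].
/e/ (between /j/ and /w/): before a voiced consonant, so rule 2 applies → [eː].
/w/ — not in any rule's target class → [w].
/i/ — between /w/ and /z/, before a voiced consonant — surfaces as [iː] (rule 2).
/z/ (between /i/ and /e/) is unaffected → [z].
/e/ — between /z/ and /p/; rule 2 does not apply here → [e].
/p/ (word-final): no rule targets it → [p].

[jiːjeːwiːzep]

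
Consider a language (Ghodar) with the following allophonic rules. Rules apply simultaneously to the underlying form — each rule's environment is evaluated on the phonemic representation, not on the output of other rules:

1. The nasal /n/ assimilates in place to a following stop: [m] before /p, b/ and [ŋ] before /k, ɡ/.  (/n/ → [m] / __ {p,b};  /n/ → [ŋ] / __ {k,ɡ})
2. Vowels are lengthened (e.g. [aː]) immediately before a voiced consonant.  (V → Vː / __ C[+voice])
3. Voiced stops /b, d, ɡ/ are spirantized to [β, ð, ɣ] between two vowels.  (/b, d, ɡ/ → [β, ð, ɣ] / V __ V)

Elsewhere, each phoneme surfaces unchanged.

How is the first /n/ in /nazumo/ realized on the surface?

/n/ (word-initial) fails the environment for rule 1, so it stays [n].

[n]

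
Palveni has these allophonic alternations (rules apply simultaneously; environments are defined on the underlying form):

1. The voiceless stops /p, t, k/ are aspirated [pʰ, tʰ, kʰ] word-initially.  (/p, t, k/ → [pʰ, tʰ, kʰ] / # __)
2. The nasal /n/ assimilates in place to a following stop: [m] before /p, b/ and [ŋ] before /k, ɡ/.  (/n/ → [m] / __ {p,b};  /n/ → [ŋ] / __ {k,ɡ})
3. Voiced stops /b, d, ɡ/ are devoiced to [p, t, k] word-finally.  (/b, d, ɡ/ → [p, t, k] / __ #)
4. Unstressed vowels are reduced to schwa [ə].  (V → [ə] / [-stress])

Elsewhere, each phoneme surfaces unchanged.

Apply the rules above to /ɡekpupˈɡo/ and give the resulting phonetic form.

[ɡəkpəpˈɡo]

/ɡ/ (word-initial): rule 3 targets it, but not word-finally → unchanged [ɡ].
Rule 4 applies to /e/ (between /ɡ/ and /k/: in an unstressed syllable) → [ə].
/k/ (between /e/ and /p/) fails the environment for rule 1, so it stays [k].
/p/ (between /k/ and /u/) is in the target of rule 1 but the environment (word-initially) is not met → [p].
/u/ meets the environment for rule 4 (in an unstressed syllable) → [ə].
/p/ (between /u/ and /ɡ/): rule 1 targets it, but not word-initially → unchanged [p].
/ɡ/ — between /p/ and /o/; rule 3 does not apply here → [ɡ].
/o/ (word-final): rule 4 targets it, but not in an unstressed syllable → unchanged [o].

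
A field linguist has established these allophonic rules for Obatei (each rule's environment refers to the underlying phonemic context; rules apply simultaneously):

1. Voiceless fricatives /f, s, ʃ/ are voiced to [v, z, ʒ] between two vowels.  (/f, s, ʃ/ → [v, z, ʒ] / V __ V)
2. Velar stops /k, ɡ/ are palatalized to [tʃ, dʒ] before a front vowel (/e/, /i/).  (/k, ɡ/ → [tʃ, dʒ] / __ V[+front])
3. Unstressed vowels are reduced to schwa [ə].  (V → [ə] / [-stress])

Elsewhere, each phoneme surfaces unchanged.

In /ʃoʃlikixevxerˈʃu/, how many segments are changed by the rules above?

Segments that undergo a rule: /o/ → [ə] (rule 3); /i/ → [ə] (rule 3); /k/ → [tʃ] (rule 2); /i/ → [ə] (rule 3); /e/ → [ə] (rule 3); /e/ → [ə] (rule 3).
All other segments surface unchanged.

6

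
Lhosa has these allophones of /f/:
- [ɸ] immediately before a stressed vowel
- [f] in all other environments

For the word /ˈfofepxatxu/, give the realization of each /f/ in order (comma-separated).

Occurrence 1 (position 1): immediately before a stressed vowel → [ɸ].
Occurrence 2 (position 3): no conditioning environment matches → elsewhere allophone [f].

[ɸ], [f]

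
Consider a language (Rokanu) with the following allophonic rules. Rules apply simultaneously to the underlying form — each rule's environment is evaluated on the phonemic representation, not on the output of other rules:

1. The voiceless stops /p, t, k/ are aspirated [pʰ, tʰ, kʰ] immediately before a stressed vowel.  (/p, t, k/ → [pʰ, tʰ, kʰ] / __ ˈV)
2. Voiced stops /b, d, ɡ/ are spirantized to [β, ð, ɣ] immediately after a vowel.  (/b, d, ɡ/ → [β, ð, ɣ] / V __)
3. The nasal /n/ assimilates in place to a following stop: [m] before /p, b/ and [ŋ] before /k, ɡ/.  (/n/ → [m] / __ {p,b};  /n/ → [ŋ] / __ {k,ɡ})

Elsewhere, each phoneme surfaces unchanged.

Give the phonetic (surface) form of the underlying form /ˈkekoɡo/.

[ˈkʰekoɣo]

/k/ — word-initial, immediately before a stressed vowel — surfaces as [kʰ] (rule 1).
/e/ stays [e].
/k/ (between /e/ and /o/): rule 1 targets it, but not immediately before a stressed vowel → unchanged [k].
/o/ (between /k/ and /ɡ/): no rule targets it → [o].
/ɡ/ meets the environment for rule 2 (immediately after a vowel) → [ɣ].
/o/ — not in any rule's target class → [o].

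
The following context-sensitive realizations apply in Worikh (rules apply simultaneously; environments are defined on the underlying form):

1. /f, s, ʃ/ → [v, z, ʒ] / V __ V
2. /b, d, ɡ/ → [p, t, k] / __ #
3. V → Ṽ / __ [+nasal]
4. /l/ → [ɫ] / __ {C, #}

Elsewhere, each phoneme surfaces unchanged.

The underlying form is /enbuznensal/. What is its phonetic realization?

[ẽnbuznẽnsaɫ]

/e/ (word-initial) occurs before a nasal consonant → [ẽ] by rule 3.
/n/ stays [n].
/b/ — between /n/ and /u/; rule 2 does not apply here → [b].
/u/ (between /b/ and /z/) is in the target of rule 3 but the environment (before a nasal consonant) is not met → [u].
/z/ — not in any rule's target class → [z].
/n/ — not in any rule's target class → [n].
/e/ meets the environment for rule 3 (before a nasal consonant) → [ẽ].
/n/ — not in any rule's target class → [n].
/s/ (between /n/ and /a/) fails the environment for rule 1, so it stays [s].
/a/ (between /s/ and /l/) is in the target of rule 3 but the environment (before a nasal consonant) is not met → [a].
/l/ meets the environment for rule 4 (word-finally or immediately before a consonant) → [ɫ].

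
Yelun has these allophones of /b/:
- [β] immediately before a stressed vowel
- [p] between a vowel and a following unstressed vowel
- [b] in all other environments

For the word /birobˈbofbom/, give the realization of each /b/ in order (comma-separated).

[b], [b], [β], [b]

Occurrence 1 (position 1): no conditioning environment matches → elsewhere allophone [b].
Occurrence 2 (position 5): no conditioning environment matches → elsewhere allophone [b].
Occurrence 3 (position 6): immediately before a stressed vowel → [β].
Occurrence 4 (position 9): no conditioning environment matches → elsewhere allophone [b].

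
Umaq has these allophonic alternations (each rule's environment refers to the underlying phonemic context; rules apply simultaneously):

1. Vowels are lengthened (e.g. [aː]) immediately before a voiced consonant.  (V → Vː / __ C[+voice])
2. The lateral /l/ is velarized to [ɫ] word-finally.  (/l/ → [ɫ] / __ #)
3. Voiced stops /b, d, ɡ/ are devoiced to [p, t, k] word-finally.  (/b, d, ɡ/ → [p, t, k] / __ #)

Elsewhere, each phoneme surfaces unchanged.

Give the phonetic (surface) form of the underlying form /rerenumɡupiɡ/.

/r/ — not in any rule's target class → [r].
/e/ (between /r/ and /r/) occurs before a voiced consonant → [eː] by rule 1.
/r/ — not in any rule's target class → [r].
/e/ (between /r/ and /n/): before a voiced consonant, so rule 1 applies → [eː].
/n/ (between /e/ and /u/): no rule targets it → [n].
/u/ (between /n/ and /m/) occurs before a voiced consonant → [uː] by rule 1.
/m/ — not in any rule's target class → [m].
/ɡ/ (between /m/ and /u/) fails the environment for rule 3, so it stays [ɡ].
/u/ (between /ɡ/ and /p/) fails the environment for rule 1, so it stays [u].
/p/ stays [p].
Rule 1 applies to /i/ (between /p/ and /ɡ/: before a voiced consonant) → [iː].
/ɡ/ — word-final, word-finally — surfaces as [k] (rule 3).

[reːreːnuːmɡupiːk]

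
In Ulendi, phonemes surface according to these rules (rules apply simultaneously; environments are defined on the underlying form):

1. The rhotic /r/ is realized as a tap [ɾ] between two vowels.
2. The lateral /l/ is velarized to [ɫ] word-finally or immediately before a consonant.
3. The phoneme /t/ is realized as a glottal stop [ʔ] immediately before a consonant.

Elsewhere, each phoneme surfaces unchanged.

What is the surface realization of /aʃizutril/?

/a/ — not in any rule's target class → [a].
/ʃ/ — not in any rule's target class → [ʃ].
/i/ stays [i].
/z/ stays [z].
/u/ stays [u].
/t/ (between /u/ and /r/): immediately before a consonant, so rule 3 applies → [ʔ].
/r/ — between /t/ and /i/; rule 1 does not apply here → [r].
/i/ stays [i].
/l/ meets the environment for rule 2 (word-finally or immediately before a consonant) → [ɫ].

[aʃizuʔriɫ]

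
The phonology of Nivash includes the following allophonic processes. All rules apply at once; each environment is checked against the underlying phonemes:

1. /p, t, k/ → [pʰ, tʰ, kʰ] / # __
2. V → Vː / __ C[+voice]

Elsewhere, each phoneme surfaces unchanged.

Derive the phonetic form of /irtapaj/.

[iːrtapaːj]

/i/ (word-initial) occurs before a voiced consonant → [iː] by rule 2.
/t/ (between /r/ and /a/) is in the target of rule 1 but the environment (word-initially) is not met → [t].
/a/ (between /t/ and /p/) fails the environment for rule 2, so it stays [a].
/p/ — between /a/ and /a/; rule 1 does not apply here → [p].
/a/ (between /p/ and /j/) occurs before a voiced consonant → [aː] by rule 2.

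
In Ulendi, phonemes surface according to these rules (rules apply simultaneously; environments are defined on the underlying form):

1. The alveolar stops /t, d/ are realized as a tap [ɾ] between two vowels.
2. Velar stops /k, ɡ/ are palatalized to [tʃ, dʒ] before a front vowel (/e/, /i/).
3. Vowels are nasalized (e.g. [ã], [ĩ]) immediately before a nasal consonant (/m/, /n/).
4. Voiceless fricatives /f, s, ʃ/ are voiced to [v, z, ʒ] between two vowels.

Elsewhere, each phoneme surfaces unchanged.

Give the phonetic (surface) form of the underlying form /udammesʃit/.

[uɾãmmesʃit]

/u/ (word-initial): rule 3 targets it, but not before a nasal consonant → unchanged [u].
/d/ (between /u/ and /a/): between two vowels, so rule 1 applies → [ɾ].
/a/ (between /d/ and /m/): before a nasal consonant, so rule 3 applies → [ã].
/m/ stays [m].
/m/ (between /m/ and /e/): no rule targets it → [m].
/e/ (between /m/ and /s/) is in the target of rule 3 but the environment (before a nasal consonant) is not met → [e].
/s/ (between /e/ and /ʃ/) fails the environment for rule 4, so it stays [s].
/ʃ/ — between /s/ and /i/; rule 4 does not apply here → [ʃ].
/i/ (between /ʃ/ and /t/): rule 3 targets it, but not before a nasal consonant → unchanged [i].
/t/ — word-final; rule 1 does not apply here → [t].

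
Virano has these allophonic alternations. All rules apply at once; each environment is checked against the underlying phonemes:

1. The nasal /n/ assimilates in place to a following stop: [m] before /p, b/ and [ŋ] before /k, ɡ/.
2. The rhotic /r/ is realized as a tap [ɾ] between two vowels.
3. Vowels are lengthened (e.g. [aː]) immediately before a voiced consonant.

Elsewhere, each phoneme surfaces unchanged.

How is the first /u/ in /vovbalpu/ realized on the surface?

[u]

/u/ (word-final) fails the environment for rule 3, so it stays [u].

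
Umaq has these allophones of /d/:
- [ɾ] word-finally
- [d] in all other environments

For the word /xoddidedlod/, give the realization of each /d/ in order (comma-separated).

[d], [d], [d], [d], [ɾ]

Occurrence 1 (position 3): no conditioning environment matches → elsewhere allophone [d].
Occurrence 2 (position 4): no conditioning environment matches → elsewhere allophone [d].
Occurrence 3 (position 6): no conditioning environment matches → elsewhere allophone [d].
Occurrence 4 (position 8): no conditioning environment matches → elsewhere allophone [d].
Occurrence 5 (position 11): word-finally → [ɾ].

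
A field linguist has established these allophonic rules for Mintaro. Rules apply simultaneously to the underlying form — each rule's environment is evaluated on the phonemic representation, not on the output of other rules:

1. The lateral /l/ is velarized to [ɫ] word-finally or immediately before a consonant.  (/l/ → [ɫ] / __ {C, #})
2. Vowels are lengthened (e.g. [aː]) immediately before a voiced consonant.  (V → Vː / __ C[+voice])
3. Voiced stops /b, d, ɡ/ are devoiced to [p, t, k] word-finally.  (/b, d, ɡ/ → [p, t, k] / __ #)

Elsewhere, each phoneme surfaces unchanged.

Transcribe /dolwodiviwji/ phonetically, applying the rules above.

[doːɫwoːdiːviːwji]

/d/ (word-initial) fails the environment for rule 3, so it stays [d].
/o/ (between /d/ and /l/) occurs before a voiced consonant → [oː] by rule 2.
/l/ (between /o/ and /w/): word-finally or immediately before a consonant, so rule 1 applies → [ɫ].
Rule 2 applies to /o/ (between /w/ and /d/: before a voiced consonant) → [oː].
/d/ (between /o/ and /i/) fails the environment for rule 3, so it stays [d].
Rule 2 applies to /i/ (between /d/ and /v/: before a voiced consonant) → [iː].
Rule 2 applies to /i/ (between /v/ and /w/: before a voiced consonant) → [iː].
/i/ (word-final): rule 2 targets it, but not before a voiced consonant → unchanged [i].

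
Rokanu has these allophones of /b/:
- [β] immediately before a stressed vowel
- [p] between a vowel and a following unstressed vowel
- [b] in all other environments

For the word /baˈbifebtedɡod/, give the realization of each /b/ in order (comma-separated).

Occurrence 1 (position 1): no conditioning environment matches → elsewhere allophone [b].
Occurrence 2 (position 3): immediately before a stressed vowel → [β].
Occurrence 3 (position 7): no conditioning environment matches → elsewhere allophone [b].

[b], [β], [b]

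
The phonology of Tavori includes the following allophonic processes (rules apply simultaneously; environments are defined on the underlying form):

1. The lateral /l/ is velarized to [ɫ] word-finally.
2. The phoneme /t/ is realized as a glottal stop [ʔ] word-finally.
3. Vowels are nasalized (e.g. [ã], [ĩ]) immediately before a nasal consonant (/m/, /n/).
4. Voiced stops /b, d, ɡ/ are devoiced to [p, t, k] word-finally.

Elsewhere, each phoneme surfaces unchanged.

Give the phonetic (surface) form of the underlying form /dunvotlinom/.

/d/ (word-initial) is in the target of rule 4 but the environment (word-finally) is not met → [d].
/u/ (between /d/ and /n/): before a nasal consonant, so rule 3 applies → [ũ].
/n/ (between /u/ and /v/): no rule targets it → [n].
/v/ — not in any rule's target class → [v].
/o/ (between /v/ and /t/): rule 3 targets it, but not before a nasal consonant → unchanged [o].
/t/ (between /o/ and /l/) fails the environment for rule 2, so it stays [t].
/l/ (between /t/ and /i/): rule 1 targets it, but not word-finally → unchanged [l].
/i/ meets the environment for rule 3 (before a nasal consonant) → [ĩ].
/n/ — not in any rule's target class → [n].
/o/ (between /n/ and /m/) occurs before a nasal consonant → [õ] by rule 3.
/m/ stays [m].

[dũnvotlĩnõm]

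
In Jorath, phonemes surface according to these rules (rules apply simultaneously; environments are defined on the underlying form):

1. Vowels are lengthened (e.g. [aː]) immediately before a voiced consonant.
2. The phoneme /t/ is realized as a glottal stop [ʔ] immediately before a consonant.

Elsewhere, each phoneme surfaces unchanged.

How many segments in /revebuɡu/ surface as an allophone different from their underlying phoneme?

Segments that undergo a rule: /e/ → [eː] (rule 1); /e/ → [eː] (rule 1); /u/ → [uː] (rule 1).
All other segments surface unchanged.

3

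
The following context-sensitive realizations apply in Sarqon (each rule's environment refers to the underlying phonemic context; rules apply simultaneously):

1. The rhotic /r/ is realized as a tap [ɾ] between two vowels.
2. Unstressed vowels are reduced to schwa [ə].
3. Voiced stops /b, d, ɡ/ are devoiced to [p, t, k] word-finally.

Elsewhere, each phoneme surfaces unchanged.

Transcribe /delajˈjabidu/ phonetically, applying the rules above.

/d/ (word-initial): rule 3 targets it, but not word-finally → unchanged [d].
/e/ (between /d/ and /l/) occurs in an unstressed syllable → [ə] by rule 2.
/l/ (between /e/ and /a/): no rule targets it → [l].
/a/ — between /l/ and /j/, in an unstressed syllable — surfaces as [ə] (rule 2).
/j/ (between /a/ and /j/) is unaffected → [j].
/j/ (between /j/ and /a/) is unaffected → [j].
/a/ (between /j/ and /b/): rule 2 targets it, but not in an unstressed syllable → unchanged [a].
/b/ (between /a/ and /i/): rule 3 targets it, but not word-finally → unchanged [b].
/i/ (between /b/ and /d/): in an unstressed syllable, so rule 2 applies → [ə].
/d/ (between /i/ and /u/) is in the target of rule 3 but the environment (word-finally) is not met → [d].
/u/ (word-final) occurs in an unstressed syllable → [ə] by rule 2.

[dələjˈjabədə]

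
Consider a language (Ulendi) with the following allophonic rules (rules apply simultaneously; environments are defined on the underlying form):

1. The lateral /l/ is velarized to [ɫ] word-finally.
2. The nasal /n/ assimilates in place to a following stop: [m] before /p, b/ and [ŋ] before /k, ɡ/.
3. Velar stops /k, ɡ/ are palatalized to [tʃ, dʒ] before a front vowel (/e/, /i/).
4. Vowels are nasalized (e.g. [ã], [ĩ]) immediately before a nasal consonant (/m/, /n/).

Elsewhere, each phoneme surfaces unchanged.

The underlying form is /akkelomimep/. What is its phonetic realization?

/a/ (word-initial): rule 4 targets it, but not before a nasal consonant → unchanged [a].
/k/ (between /a/ and /k/) fails the environment for rule 3, so it stays [k].
Rule 3 applies to /k/ (between /k/ and /e/: before a front vowel) → [tʃ].
/e/ (between /k/ and /l/) is in the target of rule 4 but the environment (before a nasal consonant) is not met → [e].
/l/ (between /e/ and /o/) fails the environment for rule 1, so it stays [l].
Rule 4 applies to /o/ (between /l/ and /m/: before a nasal consonant) → [õ].
/i/ (between /m/ and /m/): before a nasal consonant, so rule 4 applies → [ĩ].
/e/ (between /m/ and /p/) fails the environment for rule 4, so it stays [e].

[aktʃelõmĩmep]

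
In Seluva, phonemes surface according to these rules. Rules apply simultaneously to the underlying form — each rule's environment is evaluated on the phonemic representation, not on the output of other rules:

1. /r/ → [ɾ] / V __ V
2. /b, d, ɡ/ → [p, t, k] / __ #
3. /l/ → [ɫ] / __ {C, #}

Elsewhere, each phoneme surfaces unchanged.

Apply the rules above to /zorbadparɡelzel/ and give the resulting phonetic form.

[zorbadparɡeɫzeɫ]

/r/ (between /o/ and /b/): rule 1 targets it, but not between two vowels → unchanged [r].
/b/ — between /r/ and /a/; rule 2 does not apply here → [b].
/d/ (between /a/ and /p/) fails the environment for rule 2, so it stays [d].
/r/ (between /a/ and /ɡ/): rule 1 targets it, but not between two vowels → unchanged [r].
/ɡ/ (between /r/ and /e/) fails the environment for rule 2, so it stays [ɡ].
Rule 3 applies to /l/ (between /e/ and /z/: word-finally or immediately before a consonant) → [ɫ].
/l/ — word-final, word-finally or immediately before a consonant — surfaces as [ɫ] (rule 3).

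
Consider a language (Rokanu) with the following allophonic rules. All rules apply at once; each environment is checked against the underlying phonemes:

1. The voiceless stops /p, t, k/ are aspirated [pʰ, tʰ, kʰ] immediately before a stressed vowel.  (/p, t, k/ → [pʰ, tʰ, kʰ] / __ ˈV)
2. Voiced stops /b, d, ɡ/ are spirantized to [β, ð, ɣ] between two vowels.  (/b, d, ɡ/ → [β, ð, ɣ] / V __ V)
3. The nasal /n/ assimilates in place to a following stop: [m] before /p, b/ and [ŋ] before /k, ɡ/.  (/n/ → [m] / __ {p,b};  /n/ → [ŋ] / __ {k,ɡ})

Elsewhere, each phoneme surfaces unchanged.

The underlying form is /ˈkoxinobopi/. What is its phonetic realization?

[ˈkʰoxinoβopi]

Rule 1 applies to /k/ (word-initial: immediately before a stressed vowel) → [kʰ].
/o/ — not in any rule's target class → [o].
/x/ stays [x].
/i/ — not in any rule's target class → [i].
/n/ — between /i/ and /o/; rule 3 does not apply here → [n].
/o/ (between /n/ and /b/): no rule targets it → [o].
/b/ (between /o/ and /o/): between two vowels, so rule 2 applies → [β].
/o/ stays [o].
/p/ (between /o/ and /i/): rule 1 targets it, but not immediately before a stressed vowel → unchanged [p].
/i/ — not in any rule's target class → [i].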